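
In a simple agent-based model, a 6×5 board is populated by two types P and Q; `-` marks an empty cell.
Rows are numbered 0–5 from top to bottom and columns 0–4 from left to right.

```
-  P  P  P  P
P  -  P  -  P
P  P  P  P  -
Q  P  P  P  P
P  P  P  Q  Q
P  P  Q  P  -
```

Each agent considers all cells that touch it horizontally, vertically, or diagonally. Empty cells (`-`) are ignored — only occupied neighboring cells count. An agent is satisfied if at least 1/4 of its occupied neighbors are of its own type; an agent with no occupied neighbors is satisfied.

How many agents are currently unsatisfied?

2

Row 0: (0,1)P 3/3 ✓ · (0,2)P 3/3 ✓ · (0,3)P 4/4 ✓ · (0,4)P 2/2 ✓
Row 1: (1,0)P 3/3 ✓ · (1,2)P 6/6 ✓ · (1,4)P 3/3 ✓
Row 2: (2,0)P 3/4 ✓ · (2,1)P 6/7 ✓ · (2,2)P 6/6 ✓ · (2,3)P 6/6 ✓
Row 3: (3,0)Q 0/5 ✗ · (3,1)P 7/8 ✓ · (3,2)P 7/8 ✓ · (3,3)P 5/7 ✓ · (3,4)P 2/4 ✓
Row 4: (4,0)P 4/5 ✓ · (4,1)P 6/8 ✓ · (4,2)P 6/8 ✓ · (4,3)Q 2/7 ✓ · (4,4)Q 1/4 ✓
Row 5: (5,0)P 3/3 ✓ · (5,1)P 4/5 ✓ · (5,2)Q 1/5 ✗ · (5,3)P 1/4 ✓
Unsatisfied: (3,0), (5,2) — 2 in total.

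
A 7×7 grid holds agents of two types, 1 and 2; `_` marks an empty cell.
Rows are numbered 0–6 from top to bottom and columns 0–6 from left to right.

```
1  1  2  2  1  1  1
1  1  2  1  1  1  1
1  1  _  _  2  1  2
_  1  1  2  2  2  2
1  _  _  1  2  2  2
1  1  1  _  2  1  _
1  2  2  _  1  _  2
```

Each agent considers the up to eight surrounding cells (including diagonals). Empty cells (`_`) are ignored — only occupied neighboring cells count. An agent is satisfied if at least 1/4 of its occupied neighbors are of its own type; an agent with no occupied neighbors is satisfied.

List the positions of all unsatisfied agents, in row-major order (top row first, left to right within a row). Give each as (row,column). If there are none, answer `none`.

(0,0)1 3/3 ✓
(0,1)1 3/5 ✓
(0,2)2 2/5 ✓
(0,3)2 2/5 ✓
(0,4)1 4/5 ✓
(0,5)1 5/5 ✓
(0,6)1 3/3 ✓
(1,0)1 5/5 ✓
(1,1)1 5/7 ✓
(1,2)2 2/6 ✓
(1,3)1 2/6 ✓
(1,4)1 5/7 ✓
(1,5)1 6/8 ✓
(1,6)1 4/5 ✓
(2,0)1 4/4 ✓
(2,1)1 5/6 ✓
(2,4)2 3/7 ✓
(2,5)1 3/8 ✓
(2,6)2 2/5 ✓
(3,1)1 4/4 ✓
(3,2)1 3/4 ✓
(3,3)2 3/5 ✓
(3,4)2 5/7 ✓
(3,5)2 7/8 ✓
(3,6)2 4/5 ✓
(4,0)1 3/3 ✓
(4,3)1 2/6 ✓
(4,4)2 5/7 ✓
(4,5)2 6/7 ✓
(4,6)2 3/4 ✓
(5,0)1 3/4 ✓
(5,1)1 4/6 ✓
(5,2)1 2/4 ✓
(5,4)2 2/5 ✓
(5,5)1 1/6 ✗
(6,0)1 2/3 ✓
(6,1)2 1/5 ✗
(6,2)2 1/3 ✓
(6,4)1 1/2 ✓
(6,6)2 0/1 ✗

(5,5), (6,1), (6,6)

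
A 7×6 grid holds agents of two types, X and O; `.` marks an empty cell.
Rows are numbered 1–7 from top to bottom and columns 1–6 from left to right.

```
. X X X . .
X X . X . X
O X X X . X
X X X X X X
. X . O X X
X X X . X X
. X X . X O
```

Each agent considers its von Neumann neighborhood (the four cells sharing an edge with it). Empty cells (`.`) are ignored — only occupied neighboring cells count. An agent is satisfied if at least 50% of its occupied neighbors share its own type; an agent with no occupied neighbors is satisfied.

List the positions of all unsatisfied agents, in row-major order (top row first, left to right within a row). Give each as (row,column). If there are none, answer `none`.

(1,2)X 2/2 satisfied
(1,3)X 2/2 satisfied
(1,4)X 2/2 satisfied
(2,1)X 1/2 satisfied
(2,2)X 3/3 satisfied
(2,4)X 2/2 satisfied
(2,6)X 1/1 satisfied
(3,1)O 0/3 not
(3,2)X 3/4 satisfied
(3,3)X 3/3 satisfied
(3,4)X 3/3 satisfied
(3,6)X 2/2 satisfied
(4,1)X 1/2 satisfied
(4,2)X 4/4 satisfied
(4,3)X 3/3 satisfied
(4,4)X 3/4 satisfied
(4,5)X 3/3 satisfied
(4,6)X 3/3 satisfied
(5,2)X 2/2 satisfied
(5,4)O 0/2 not
(5,5)X 3/4 satisfied
(5,6)X 3/3 satisfied
(6,1)X 1/1 satisfied
(6,2)X 4/4 satisfied
(6,3)X 2/2 satisfied
(6,5)X 3/3 satisfied
(6,6)X 2/3 satisfied
(7,2)X 2/2 satisfied
(7,3)X 2/2 satisfied
(7,5)X 1/2 satisfied
(7,6)O 0/2 not

(3,1), (5,4), (7,6)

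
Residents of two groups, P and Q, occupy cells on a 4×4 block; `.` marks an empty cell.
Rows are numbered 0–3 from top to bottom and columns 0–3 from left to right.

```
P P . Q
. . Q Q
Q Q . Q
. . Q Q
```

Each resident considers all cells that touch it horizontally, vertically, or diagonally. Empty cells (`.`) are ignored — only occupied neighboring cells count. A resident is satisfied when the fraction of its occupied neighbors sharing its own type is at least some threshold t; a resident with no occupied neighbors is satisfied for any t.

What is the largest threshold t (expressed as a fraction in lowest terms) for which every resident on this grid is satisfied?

(0,0)P 1/1
(0,1)P 1/2
(0,3)Q 2/2
(1,2)Q 4/5
(1,3)Q 3/3
(2,0)Q 1/1
(2,1)Q 3/3
(2,3)Q 4/4
(3,2)Q 3/3
(3,3)Q 2/2
The smallest same-type fraction is 1/2 at (0,1), which reduces to 1/2. Any threshold above that leaves this resident unsatisfied.

1/2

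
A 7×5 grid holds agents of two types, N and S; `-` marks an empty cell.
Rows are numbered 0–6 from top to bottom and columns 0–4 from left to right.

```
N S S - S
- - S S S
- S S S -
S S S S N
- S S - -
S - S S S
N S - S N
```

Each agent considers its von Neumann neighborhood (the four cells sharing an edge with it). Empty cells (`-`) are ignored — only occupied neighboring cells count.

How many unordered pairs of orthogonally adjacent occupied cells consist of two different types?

6

Scan each occupied cell's neighbors to the right and below so each pair is counted once.
Row 0: N(0,0)–S(0,1)≠ S(0,1)–S(0,2)= S(0,2)–S(1,2)= S(0,4)–S(1,4)=  → 1/4 unlike.
Row 1: S(1,2)–S(1,3)= S(1,2)–S(2,2)= S(1,3)–S(1,4)= S(1,3)–S(2,3)=  → 0/4 unlike.
Row 2: S(2,1)–S(2,2)= S(2,1)–S(3,1)= S(2,2)–S(2,3)= S(2,2)–S(3,2)= S(2,3)–S(3,3)=  → 0/5 unlike.
Row 3: S(3,0)–S(3,1)= S(3,1)–S(3,2)= S(3,1)–S(4,1)= S(3,2)–S(3,3)= S(3,2)–S(4,2)= S(3,3)–N(3,4)≠  → 1/6 unlike.
Row 4: S(4,1)–S(4,2)= S(4,2)–S(5,2)=  → 0/2 unlike.
Row 5: S(5,0)–N(6,0)≠ S(5,2)–S(5,3)= S(5,3)–S(5,4)= S(5,3)–S(6,3)= S(5,4)–N(6,4)≠  → 2/5 unlike.
Row 6: N(6,0)–S(6,1)≠ S(6,3)–N(6,4)≠  → 2/2 unlike.
Total adjacent occupied pairs: 28; unlike-type pairs: 6.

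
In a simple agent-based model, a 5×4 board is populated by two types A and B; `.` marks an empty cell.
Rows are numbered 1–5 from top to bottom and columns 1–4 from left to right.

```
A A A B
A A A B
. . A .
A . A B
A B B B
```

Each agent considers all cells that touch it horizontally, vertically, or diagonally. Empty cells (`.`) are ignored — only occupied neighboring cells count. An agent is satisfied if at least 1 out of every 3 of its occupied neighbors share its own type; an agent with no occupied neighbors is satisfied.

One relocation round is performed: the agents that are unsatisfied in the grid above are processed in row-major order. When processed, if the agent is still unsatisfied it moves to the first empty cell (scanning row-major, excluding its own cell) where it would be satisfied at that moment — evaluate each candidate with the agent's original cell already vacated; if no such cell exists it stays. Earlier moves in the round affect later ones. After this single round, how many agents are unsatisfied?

1

Initially unsatisfied (in order): (2,4), (4,3), (5,2).
  (2,4) → (4,2).
  (4,3) → (2,4).
  (5,2): now satisfied by earlier moves; stays.
Resulting grid:
A A A B
A A A A
. . A .
A B . B
A B B B
Unsatisfied now: (1,4).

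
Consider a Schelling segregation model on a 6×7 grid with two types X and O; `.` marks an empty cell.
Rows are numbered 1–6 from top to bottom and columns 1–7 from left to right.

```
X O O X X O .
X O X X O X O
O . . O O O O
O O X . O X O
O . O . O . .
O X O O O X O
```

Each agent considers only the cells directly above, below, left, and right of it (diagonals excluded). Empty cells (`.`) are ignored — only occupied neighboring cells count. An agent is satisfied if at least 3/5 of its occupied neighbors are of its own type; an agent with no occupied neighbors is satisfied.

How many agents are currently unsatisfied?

(1,1)X 1/2 not
(1,2)O 2/3 satisfied
(1,3)O 1/3 not
(1,4)X 2/3 satisfied
(1,5)X 1/3 not
(1,6)O 0/2 not
(2,1)X 1/3 not
(2,2)O 1/3 not
(2,3)X 1/3 not
(2,4)X 2/4 not
(2,5)O 1/4 not
(2,6)X 0/4 not
(2,7)O 1/2 not
(3,1)O 1/2 not
(3,4)O 1/2 not
(3,5)O 4/4 satisfied
(3,6)O 2/4 not
(3,7)O 3/3 satisfied
(4,1)O 3/3 satisfied
(4,2)O 1/2 not
(4,3)X 0/2 not
(4,5)O 2/3 satisfied
(4,6)X 0/3 not
(4,7)O 1/2 not
(5,1)O 2/2 satisfied
(5,3)O 1/2 not
(5,5)O 2/2 satisfied
(6,1)O 1/2 not
(6,2)X 0/2 not
(6,3)O 2/3 satisfied
(6,4)O 2/2 satisfied
(6,5)O 2/3 satisfied
(6,6)X 0/2 not
(6,7)O 0/1 not
Unsatisfied: (1,1), (1,3), (1,5), (1,6), (2,1), (2,2), (2,3), (2,4), (2,5), (2,6), (2,7), (3,1), (3,4), (3,6), (4,2), (4,3), (4,6), (4,7), (5,3), (6,1), (6,2), (6,6), (6,7) — 23 in total.

23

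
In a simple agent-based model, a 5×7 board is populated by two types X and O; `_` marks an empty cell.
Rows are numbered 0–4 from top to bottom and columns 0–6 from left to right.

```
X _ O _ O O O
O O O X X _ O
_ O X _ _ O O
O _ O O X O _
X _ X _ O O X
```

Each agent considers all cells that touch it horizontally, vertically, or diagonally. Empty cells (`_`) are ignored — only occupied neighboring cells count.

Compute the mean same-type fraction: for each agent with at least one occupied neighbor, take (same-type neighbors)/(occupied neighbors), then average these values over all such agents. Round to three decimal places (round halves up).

0.490

Row 0: (0,0)X 0/2 · (0,2)O 2/3 · (0,4)O 1/3 · (0,5)O 3/4 · (0,6)O 2/2
Row 1: (1,0)O 2/3 · (1,1)O 4/6 · (1,2)O 3/5 · (1,3)X 2/5 · (1,4)X 1/4 · (1,6)O 4/4
Row 2: (2,1)O 5/6 · (2,2)X 1/6 · (2,5)O 3/5 · (2,6)O 3/3
Row 3: (3,0)O 1/2 · (3,2)O 2/4 · (3,3)O 2/5 · (3,4)X 0/5 · (3,5)O 4/6
Row 4: (4,0)X 0/1 · (4,2)X 0/2 · (4,4)O 3/4 · (4,5)O 2/4 · (4,6)X 0/2
Sum over 25 agents: 0/2 + 2/3 + 1/3 + 3/4 + 2/2 + 2/3 + 4/6 + 3/5 + 2/5 + 1/4 + 4/4 + 5/6 + 1/6 + 3/5 + 3/3 + 1/2 + 2/4 + 2/5 + 0/5 + 4/6 + 0/1 + 0/2 + 3/4 + 2/4 + 0/2 = 49/4; mean = 49/4 ÷ 25 = 49/100 = 0.49 → 0.490.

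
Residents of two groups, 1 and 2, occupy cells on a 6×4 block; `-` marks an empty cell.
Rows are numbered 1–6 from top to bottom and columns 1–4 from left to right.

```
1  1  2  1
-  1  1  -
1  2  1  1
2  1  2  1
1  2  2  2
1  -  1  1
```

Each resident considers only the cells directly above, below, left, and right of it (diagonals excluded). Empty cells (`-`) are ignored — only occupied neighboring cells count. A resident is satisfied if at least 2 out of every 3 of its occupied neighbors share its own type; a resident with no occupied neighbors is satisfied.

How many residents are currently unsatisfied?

14

(1,1)1 1/1 ✓
(1,2)1 2/3 ✓
(1,3)2 0/3 ✗
(1,4)1 0/1 ✗
(2,2)1 2/3 ✓
(2,3)1 2/3 ✓
(3,1)1 0/2 ✗
(3,2)2 0/4 ✗
(3,3)1 2/4 ✗
(3,4)1 2/2 ✓
(4,1)2 0/3 ✗
(4,2)1 0/4 ✗
(4,3)2 1/4 ✗
(4,4)1 1/3 ✗
(5,1)1 1/3 ✗
(5,2)2 1/3 ✗
(5,3)2 3/4 ✓
(5,4)2 1/3 ✗
(6,1)1 1/1 ✓
(6,3)1 1/2 ✗
(6,4)1 1/2 ✗
Unsatisfied: (1,3), (1,4), (3,1), (3,2), (3,3), (4,1), (4,2), (4,3), (4,4), (5,1), (5,2), (5,4), (6,3), (6,4) — 14 in total.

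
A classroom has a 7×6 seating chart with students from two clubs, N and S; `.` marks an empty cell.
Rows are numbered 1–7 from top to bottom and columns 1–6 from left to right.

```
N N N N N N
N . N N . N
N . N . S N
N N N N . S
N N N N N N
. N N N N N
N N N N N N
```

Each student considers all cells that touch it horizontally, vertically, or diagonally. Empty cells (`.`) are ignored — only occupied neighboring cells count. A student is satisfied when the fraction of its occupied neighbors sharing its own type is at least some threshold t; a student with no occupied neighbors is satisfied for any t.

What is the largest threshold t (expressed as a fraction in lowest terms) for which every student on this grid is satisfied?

1/5

Row 1: (1,1)N 2/2 · (1,2)N 4/4 · (1,3)N 4/4 · (1,4)N 4/4 · (1,5)N 4/4 · (1,6)N 2/2
Row 2: (2,1)N 3/3 · (2,3)N 5/5 · (2,4)N 5/6 · (2,6)N 3/4
Row 3: (3,1)N 3/3 · (3,3)N 5/5 · (3,5)S 1/5 · (3,6)N 1/3
Row 4: (4,1)N 4/4 · (4,2)N 7/7 · (4,3)N 6/6 · (4,4)N 5/6 · (4,6)S 1/4
Row 5: (5,1)N 4/4 · (5,2)N 7/7 · (5,3)N 8/8 · (5,4)N 7/7 · (5,5)N 6/7 · (5,6)N 3/4
Row 6: (6,2)N 7/7 · (6,3)N 8/8 · (6,4)N 8/8 · (6,5)N 8/8 · (6,6)N 5/5
Row 7: (7,1)N 2/2 · (7,2)N 4/4 · (7,3)N 5/5 · (7,4)N 5/5 · (7,5)N 5/5 · (7,6)N 3/3
The smallest same-type fraction is 1/5 at (3,5), which reduces to 1/5. Any threshold above that leaves this student unsatisfied.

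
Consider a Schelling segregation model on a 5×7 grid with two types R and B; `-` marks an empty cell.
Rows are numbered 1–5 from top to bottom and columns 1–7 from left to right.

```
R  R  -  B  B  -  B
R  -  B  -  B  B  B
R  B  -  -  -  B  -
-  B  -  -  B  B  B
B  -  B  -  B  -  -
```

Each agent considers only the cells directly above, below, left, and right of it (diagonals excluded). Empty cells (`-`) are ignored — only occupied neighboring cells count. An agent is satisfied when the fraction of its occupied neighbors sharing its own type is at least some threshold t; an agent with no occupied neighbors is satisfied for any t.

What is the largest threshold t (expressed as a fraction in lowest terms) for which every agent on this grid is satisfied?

Row 1: (1,1)R 2/2 · (1,2)R 1/1 · (1,4)B 1/1 · (1,5)B 2/2 · (1,7)B 1/1
Row 2: (2,1)R 2/2 · (2,3)B — no occupied neighbors · (2,5)B 2/2 · (2,6)B 3/3 · (2,7)B 2/2
Row 3: (3,1)R 1/2 · (3,2)B 1/2 · (3,6)B 2/2
Row 4: (4,2)B 1/1 · (4,5)B 2/2 · (4,6)B 3/3 · (4,7)B 1/1
Row 5: (5,1)B — no occupied neighbors · (5,3)B — no occupied neighbors · (5,5)B 1/1
The smallest same-type fraction is 1/2 at (3,1), which reduces to 1/2. Any threshold above that leaves this agent unsatisfied.

1/2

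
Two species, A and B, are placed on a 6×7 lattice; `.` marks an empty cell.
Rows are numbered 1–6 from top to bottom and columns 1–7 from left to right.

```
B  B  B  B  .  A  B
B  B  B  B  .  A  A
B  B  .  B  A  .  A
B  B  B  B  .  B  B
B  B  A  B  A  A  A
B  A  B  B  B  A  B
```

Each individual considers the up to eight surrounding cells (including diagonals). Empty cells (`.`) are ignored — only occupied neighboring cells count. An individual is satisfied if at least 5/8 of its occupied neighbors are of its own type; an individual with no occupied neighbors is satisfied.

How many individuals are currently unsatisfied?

Row 1: (1,1)B 3/3 ✓ · (1,2)B 5/5 ✓ · (1,3)B 5/5 ✓ · (1,4)B 3/3 ✓ · (1,6)A 2/3 ✓ · (1,7)B 0/3 ✗
Row 2: (2,1)B 5/5 ✓ · (2,2)B 7/7 ✓ · (2,3)B 7/7 ✓ · (2,4)B 4/5 ✓ · (2,6)A 4/5 ✓ · (2,7)A 3/4 ✓
Row 3: (3,1)B 5/5 ✓ · (3,2)B 7/7 ✓ · (3,4)B 4/5 ✓ · (3,5)A 1/5 ✗ · (3,7)A 2/4 ✗
Row 4: (4,1)B 5/5 ✓ · (4,2)B 6/7 ✓ · (4,3)B 6/7 ✓ · (4,4)B 3/6 ✗ · (4,6)B 1/6 ✗ · (4,7)B 1/4 ✗
Row 5: (5,1)B 4/5 ✓ · (5,2)B 6/8 ✓ · (5,3)A 1/8 ✗ · (5,4)B 5/7 ✓ · (5,5)A 2/7 ✗ · (5,6)A 3/7 ✗ · (5,7)A 2/5 ✗
Row 6: (6,1)B 2/3 ✓ · (6,2)A 1/5 ✗ · (6,3)B 3/5 ✗ · (6,4)B 3/5 ✗ · (6,5)B 2/5 ✗ · (6,6)A 3/5 ✗ · (6,7)B 0/3 ✗
Unsatisfied: (1,7), (3,5), (3,7), (4,4), (4,6), (4,7), (5,3), (5,5), (5,6), (5,7), (6,2), (6,3), (6,4), (6,5), (6,6), (6,7) — 16 in total.

16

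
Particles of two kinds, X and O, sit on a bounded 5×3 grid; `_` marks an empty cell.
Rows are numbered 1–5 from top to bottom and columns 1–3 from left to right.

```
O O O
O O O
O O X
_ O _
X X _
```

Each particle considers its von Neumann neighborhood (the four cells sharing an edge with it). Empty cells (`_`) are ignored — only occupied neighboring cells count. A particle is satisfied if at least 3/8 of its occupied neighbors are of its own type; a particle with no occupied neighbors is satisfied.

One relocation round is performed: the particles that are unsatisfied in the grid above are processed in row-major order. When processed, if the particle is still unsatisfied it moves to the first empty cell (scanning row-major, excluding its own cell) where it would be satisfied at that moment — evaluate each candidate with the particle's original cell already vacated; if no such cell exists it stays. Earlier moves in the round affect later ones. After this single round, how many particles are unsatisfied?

0

Initially unsatisfied (in order): (3,3).
  (3,3) → (5,3).
Resulting grid:
O O O
O O O
O O _
_ O _
X X X
All satisfied now.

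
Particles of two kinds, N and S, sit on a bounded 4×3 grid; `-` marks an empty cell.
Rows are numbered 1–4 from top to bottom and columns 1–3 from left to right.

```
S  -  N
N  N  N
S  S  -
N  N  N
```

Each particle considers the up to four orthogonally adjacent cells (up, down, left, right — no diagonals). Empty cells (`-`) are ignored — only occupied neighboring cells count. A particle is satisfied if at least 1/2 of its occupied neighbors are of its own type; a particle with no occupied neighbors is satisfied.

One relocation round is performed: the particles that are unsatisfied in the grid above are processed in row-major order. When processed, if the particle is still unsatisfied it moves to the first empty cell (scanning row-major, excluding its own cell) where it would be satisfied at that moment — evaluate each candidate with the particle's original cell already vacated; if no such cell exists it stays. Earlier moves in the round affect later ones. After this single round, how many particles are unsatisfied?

Initially unsatisfied (in order): (1,1), (2,1), (3,1), (3,2).
  (1,1): no empty cell satisfies it; stays.
  (2,1) → (1,2).
  (3,1): now satisfied by earlier moves; stays.
  (3,2) → (2,1).
Resulting grid:
S N N
S N N
S - -
N N N
All satisfied now.

0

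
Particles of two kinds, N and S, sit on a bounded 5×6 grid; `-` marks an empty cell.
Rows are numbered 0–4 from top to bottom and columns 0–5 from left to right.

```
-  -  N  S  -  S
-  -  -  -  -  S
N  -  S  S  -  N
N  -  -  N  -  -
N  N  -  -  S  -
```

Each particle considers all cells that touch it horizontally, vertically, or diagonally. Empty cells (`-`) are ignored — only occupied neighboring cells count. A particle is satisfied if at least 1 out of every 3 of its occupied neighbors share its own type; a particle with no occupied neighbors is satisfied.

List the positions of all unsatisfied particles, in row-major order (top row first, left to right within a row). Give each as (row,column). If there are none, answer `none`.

(0,2), (0,3), (2,5), (3,3), (4,4)

Row 0: (0,2)N 0/1 ✗ · (0,3)S 0/1 ✗ · (0,5)S 1/1 ✓
Row 1: (1,5)S 1/2 ✓
Row 2: (2,0)N 1/1 ✓ · (2,2)S 1/2 ✓ · (2,3)S 1/2 ✓ · (2,5)N 0/1 ✗
Row 3: (3,0)N 3/3 ✓ · (3,3)N 0/3 ✗
Row 4: (4,0)N 2/2 ✓ · (4,1)N 2/2 ✓ · (4,4)S 0/1 ✗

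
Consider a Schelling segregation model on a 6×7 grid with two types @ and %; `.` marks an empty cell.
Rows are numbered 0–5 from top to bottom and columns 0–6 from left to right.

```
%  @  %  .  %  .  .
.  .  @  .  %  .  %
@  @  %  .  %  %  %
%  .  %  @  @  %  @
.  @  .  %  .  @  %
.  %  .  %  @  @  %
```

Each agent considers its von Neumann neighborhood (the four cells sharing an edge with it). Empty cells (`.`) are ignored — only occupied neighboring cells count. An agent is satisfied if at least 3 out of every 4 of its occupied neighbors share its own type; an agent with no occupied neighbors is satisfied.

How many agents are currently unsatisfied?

24

Row 0: (0,0)% 0/1 not · (0,1)@ 0/2 not · (0,2)% 0/2 not · (0,4)% 1/1 satisfied
Row 1: (1,2)@ 0/2 not · (1,4)% 2/2 satisfied · (1,6)% 1/1 satisfied
Row 2: (2,0)@ 1/2 not · (2,1)@ 1/2 not · (2,2)% 1/3 not · (2,4)% 2/3 not · (2,5)% 3/3 satisfied · (2,6)% 2/3 not
Row 3: (3,0)% 0/1 not · (3,2)% 1/2 not · (3,3)@ 1/3 not · (3,4)@ 1/3 not · (3,5)% 1/4 not · (3,6)@ 0/3 not
Row 4: (4,1)@ 0/1 not · (4,3)% 1/2 not · (4,5)@ 1/3 not · (4,6)% 1/3 not
Row 5: (5,1)% 0/1 not · (5,3)% 1/2 not · (5,4)@ 1/2 not · (5,5)@ 2/3 not · (5,6)% 1/2 not
Unsatisfied: (0,0), (0,1), (0,2), (1,2), (2,0), (2,1), (2,2), (2,4), (2,6), (3,0), (3,2), (3,3), (3,4), (3,5), (3,6), (4,1), (4,3), (4,5), (4,6), (5,1), (5,3), (5,4), (5,5), (5,6) — 24 in total.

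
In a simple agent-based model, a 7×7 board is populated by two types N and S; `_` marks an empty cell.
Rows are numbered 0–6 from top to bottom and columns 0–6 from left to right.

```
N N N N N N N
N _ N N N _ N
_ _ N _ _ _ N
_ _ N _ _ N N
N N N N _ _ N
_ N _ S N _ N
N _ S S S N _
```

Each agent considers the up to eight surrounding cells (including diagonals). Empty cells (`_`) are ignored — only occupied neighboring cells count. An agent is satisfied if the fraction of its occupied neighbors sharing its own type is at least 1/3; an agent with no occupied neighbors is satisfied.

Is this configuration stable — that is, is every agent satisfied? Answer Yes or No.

(0,0)N 2/2 satisfied
(0,1)N 4/4 satisfied
(0,2)N 4/4 satisfied
(0,3)N 5/5 satisfied
(0,4)N 4/4 satisfied
(0,5)N 4/4 satisfied
(0,6)N 2/2 satisfied
(1,0)N 2/2 satisfied
(1,2)N 5/5 satisfied
(1,3)N 6/6 satisfied
(1,4)N 4/4 satisfied
(1,6)N 3/3 satisfied
(2,2)N 3/3 satisfied
(2,6)N 3/3 satisfied
(3,2)N 4/4 satisfied
(3,5)N 3/3 satisfied
(3,6)N 3/3 satisfied
(4,0)N 2/2 satisfied
(4,1)N 4/4 satisfied
(4,2)N 4/5 satisfied
(4,3)N 3/4 satisfied
(4,6)N 3/3 satisfied
(5,1)N 4/5 satisfied
(5,3)S 3/6 satisfied
(5,4)N 2/5 satisfied
(5,6)N 2/2 satisfied
(6,0)N 1/1 satisfied
(6,2)S 2/3 satisfied
(6,3)S 3/4 satisfied
(6,4)S 2/4 satisfied
(6,5)N 2/3 satisfied
All meet the threshold, so the configuration is stable.

Yes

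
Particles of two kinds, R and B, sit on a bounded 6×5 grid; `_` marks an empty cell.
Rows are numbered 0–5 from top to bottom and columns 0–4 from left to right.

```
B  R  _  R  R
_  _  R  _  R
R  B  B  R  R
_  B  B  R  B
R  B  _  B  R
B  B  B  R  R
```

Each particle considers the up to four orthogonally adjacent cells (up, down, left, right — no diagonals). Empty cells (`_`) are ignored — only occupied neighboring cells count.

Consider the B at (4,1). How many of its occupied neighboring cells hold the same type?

2

Occupied neighbors of (4,1): (3,1)=B, (5,1)=B, (4,0)=R.
Same type (B): 2 of 3.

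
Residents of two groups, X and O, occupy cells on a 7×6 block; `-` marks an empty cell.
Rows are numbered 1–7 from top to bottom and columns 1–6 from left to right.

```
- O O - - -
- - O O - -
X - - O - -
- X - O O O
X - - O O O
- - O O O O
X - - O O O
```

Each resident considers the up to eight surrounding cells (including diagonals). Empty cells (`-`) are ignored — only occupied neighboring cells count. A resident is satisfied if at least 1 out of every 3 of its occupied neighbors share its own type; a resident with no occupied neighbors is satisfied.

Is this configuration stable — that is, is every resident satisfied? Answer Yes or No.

Row 1: (1,2)O 2/2 satisfied · (1,3)O 3/3 satisfied
Row 2: (2,3)O 4/4 satisfied · (2,4)O 3/3 satisfied
Row 3: (3,1)X 1/1 satisfied · (3,4)O 4/4 satisfied
Row 4: (4,2)X 2/2 satisfied · (4,4)O 4/4 satisfied · (4,5)O 6/6 satisfied · (4,6)O 3/3 satisfied
Row 5: (5,1)X 1/1 satisfied · (5,4)O 6/6 satisfied · (5,5)O 8/8 satisfied · (5,6)O 5/5 satisfied
Row 6: (6,3)O 3/3 satisfied · (6,4)O 6/6 satisfied · (6,5)O 8/8 satisfied · (6,6)O 5/5 satisfied
Row 7: (7,1)X 0/0 satisfied · (7,4)O 4/4 satisfied · (7,5)O 5/5 satisfied · (7,6)O 3/3 satisfied
All meet the threshold, so the configuration is stable.

Yes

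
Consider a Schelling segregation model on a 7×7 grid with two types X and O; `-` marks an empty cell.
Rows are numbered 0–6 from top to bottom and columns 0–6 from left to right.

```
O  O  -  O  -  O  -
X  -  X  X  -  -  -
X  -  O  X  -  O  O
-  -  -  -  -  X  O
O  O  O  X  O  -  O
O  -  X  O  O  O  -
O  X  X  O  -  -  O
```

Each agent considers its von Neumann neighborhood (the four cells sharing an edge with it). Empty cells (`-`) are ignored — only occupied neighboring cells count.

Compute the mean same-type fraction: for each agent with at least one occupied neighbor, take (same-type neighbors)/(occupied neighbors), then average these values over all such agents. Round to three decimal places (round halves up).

Row 0: (0,0)O 1/2 · (0,1)O 1/1 · (0,3)O 0/1 · (0,5)O — no occupied neighbors
Row 1: (1,0)X 1/2 · (1,2)X 1/2 · (1,3)X 2/3
Row 2: (2,0)X 1/1 · (2,2)O 0/2 · (2,3)X 1/2 · (2,5)O 1/2 · (2,6)O 2/2
Row 3: (3,5)X 0/2 · (3,6)O 2/3
Row 4: (4,0)O 2/2 · (4,1)O 2/2 · (4,2)O 1/3 · (4,3)X 0/3 · (4,4)O 1/2 · (4,6)O 1/1
Row 5: (5,0)O 2/2 · (5,2)X 1/3 · (5,3)O 2/4 · (5,4)O 3/3 · (5,5)O 1/1
Row 6: (6,0)O 1/2 · (6,1)X 1/2 · (6,2)X 2/3 · (6,3)O 1/2 · (6,6)O — no occupied neighbors
Sum over 28 agents: 1/2 + 1/1 + 0/1 + 1/2 + 1/2 + 2/3 + 1/1 + 0/2 + 1/2 + 1/2 + 2/2 + 0/2 + 2/3 + 2/2 + 2/2 + 1/3 + 0/3 + 1/2 + 1/1 + 2/2 + 1/3 + 2/4 + 3/3 + 1/1 + 1/2 + 1/2 + 2/3 + 1/2 = 50/3; mean = 50/3 ÷ 28 = 25/42 = 0.595238… → 0.595.

0.595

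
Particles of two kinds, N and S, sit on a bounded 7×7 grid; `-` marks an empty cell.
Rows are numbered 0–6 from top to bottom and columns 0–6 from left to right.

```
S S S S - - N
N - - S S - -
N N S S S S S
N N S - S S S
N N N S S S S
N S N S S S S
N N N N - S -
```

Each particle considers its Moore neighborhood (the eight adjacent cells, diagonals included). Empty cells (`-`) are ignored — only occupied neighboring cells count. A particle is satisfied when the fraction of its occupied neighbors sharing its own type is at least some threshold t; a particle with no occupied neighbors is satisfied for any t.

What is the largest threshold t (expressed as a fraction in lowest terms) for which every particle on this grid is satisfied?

0/1

Row 0: (0,0)S 1/2 · (0,1)S 2/3 · (0,2)S 3/3 · (0,3)S 3/3 · (0,6)N — no occupied neighbors
Row 1: (1,0)N 2/4 · (1,3)S 6/6 · (1,4)S 5/5
Row 2: (2,0)N 4/4 · (2,1)N 4/6 · (2,2)S 3/5 · (2,3)S 6/6 · (2,4)S 6/6 · (2,5)S 6/6 · (2,6)S 3/3
Row 3: (3,0)N 5/5 · (3,1)N 6/8 · (3,2)S 3/7 · (3,4)S 7/7 · (3,5)S 8/8 · (3,6)S 5/5
Row 4: (4,0)N 4/5 · (4,1)N 6/8 · (4,2)N 3/7 · (4,3)S 5/7 · (4,4)S 7/7 · (4,5)S 8/8 · (4,6)S 5/5
Row 5: (5,0)N 4/5 · (5,1)S 0/8 · (5,2)N 5/8 · (5,3)S 3/7 · (5,4)S 6/7 · (5,5)S 6/6 · (5,6)S 4/4
Row 6: (6,0)N 2/3 · (6,1)N 4/5 · (6,2)N 3/5 · (6,3)N 2/4 · (6,5)S 3/3
The smallest same-type fraction is 0/8 at (5,1), which reduces to 0/1. Any threshold above that leaves this particle unsatisfied.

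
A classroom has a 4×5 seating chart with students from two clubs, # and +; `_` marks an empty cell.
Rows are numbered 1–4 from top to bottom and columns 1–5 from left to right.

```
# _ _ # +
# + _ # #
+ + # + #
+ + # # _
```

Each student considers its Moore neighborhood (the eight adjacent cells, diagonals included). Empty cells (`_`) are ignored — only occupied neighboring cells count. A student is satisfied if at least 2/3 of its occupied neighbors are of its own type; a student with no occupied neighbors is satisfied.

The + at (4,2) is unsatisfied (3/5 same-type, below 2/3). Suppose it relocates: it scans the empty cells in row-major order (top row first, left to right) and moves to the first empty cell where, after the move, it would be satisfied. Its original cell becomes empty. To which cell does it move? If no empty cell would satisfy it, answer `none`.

none

Vacating (4,2). Empty cells in order:
  (1,2): 1/3 same-type → still unsatisfied.
  (1,3): 1/3 same-type → still unsatisfied.
  (2,3): 3/6 same-type → still unsatisfied.
  (4,5): 1/3 same-type → still unsatisfied.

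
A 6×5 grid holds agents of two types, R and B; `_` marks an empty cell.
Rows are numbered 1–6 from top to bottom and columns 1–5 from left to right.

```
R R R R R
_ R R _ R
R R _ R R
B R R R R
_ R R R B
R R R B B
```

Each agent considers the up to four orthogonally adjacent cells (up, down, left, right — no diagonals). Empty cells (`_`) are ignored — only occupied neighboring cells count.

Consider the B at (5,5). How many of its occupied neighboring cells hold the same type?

1

Occupied neighbors of (5,5): (4,5)=R, (6,5)=B, (5,4)=R.
Same type (B): 1 of 3.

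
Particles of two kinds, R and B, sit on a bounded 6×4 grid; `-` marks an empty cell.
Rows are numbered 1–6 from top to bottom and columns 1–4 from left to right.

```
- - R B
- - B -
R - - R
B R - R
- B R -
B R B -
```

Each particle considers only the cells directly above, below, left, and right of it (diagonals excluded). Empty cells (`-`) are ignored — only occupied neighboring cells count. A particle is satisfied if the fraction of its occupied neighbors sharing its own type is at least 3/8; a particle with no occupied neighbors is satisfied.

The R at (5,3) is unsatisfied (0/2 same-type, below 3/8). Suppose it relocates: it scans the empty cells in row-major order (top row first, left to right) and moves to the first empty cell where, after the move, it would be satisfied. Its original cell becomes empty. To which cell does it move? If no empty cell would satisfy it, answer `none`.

(1,1)

Vacating (5,3). Empty cells in order:
  (1,1): 0/0 same-type → satisfied — stop here.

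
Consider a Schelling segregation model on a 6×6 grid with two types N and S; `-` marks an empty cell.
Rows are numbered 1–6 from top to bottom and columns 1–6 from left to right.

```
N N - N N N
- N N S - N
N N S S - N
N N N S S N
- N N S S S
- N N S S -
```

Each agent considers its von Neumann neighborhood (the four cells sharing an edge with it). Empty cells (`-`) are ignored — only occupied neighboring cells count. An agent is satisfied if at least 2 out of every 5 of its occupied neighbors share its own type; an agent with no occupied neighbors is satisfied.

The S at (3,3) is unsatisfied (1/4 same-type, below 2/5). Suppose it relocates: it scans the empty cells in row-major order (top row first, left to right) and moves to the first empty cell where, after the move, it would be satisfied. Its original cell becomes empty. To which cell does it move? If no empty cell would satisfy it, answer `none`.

(3,5)

Vacating (3,3). Empty cells in order:
  (1,3): 0/3 same-type → still unsatisfied.
  (2,1): 0/3 same-type → still unsatisfied.
  (2,5): 1/3 same-type → still unsatisfied.
  (3,5): 2/3 same-type → satisfied — stop here.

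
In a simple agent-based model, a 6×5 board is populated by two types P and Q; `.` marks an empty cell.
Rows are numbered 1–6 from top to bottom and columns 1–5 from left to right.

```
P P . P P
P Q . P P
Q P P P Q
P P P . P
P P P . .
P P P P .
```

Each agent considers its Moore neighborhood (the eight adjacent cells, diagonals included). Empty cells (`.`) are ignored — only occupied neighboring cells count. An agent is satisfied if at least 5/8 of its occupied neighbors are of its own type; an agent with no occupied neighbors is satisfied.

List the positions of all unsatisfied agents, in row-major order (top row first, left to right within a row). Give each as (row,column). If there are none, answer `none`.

Row 1: (1,1)P 2/3 ok · (1,2)P 2/3 ok · (1,4)P 3/3 ok · (1,5)P 3/3 ok
Row 2: (2,1)P 3/5 unhappy · (2,2)Q 1/6 unhappy · (2,4)P 5/6 ok · (2,5)P 4/5 ok
Row 3: (3,1)Q 1/5 unhappy · (3,2)P 5/7 ok · (3,3)P 5/6 ok · (3,4)P 5/6 ok · (3,5)Q 0/4 unhappy
Row 4: (4,1)P 4/5 ok · (4,2)P 7/8 ok · (4,3)P 6/6 ok · (4,5)P 1/2 unhappy
Row 5: (5,1)P 5/5 ok · (5,2)P 8/8 ok · (5,3)P 6/6 ok
Row 6: (6,1)P 3/3 ok · (6,2)P 5/5 ok · (6,3)P 4/4 ok · (6,4)P 2/2 ok

(2,1), (2,2), (3,1), (3,5), (4,5)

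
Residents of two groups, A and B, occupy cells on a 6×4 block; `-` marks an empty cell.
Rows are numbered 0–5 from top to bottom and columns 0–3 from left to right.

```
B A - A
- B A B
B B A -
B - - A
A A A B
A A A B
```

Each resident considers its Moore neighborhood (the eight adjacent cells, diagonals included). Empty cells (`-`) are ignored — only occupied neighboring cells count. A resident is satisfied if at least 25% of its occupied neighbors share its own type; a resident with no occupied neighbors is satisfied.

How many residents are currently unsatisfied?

Row 0: (0,0)B 1/2 ok · (0,1)A 1/3 ok · (0,3)A 1/2 ok
Row 1: (1,1)B 3/6 ok · (1,2)A 3/6 ok · (1,3)B 0/3 unhappy
Row 2: (2,0)B 3/3 ok · (2,1)B 3/5 ok · (2,2)A 2/5 ok
Row 3: (3,0)B 2/4 ok · (3,3)A 2/3 ok
Row 4: (4,0)A 3/4 ok · (4,1)A 5/6 ok · (4,2)A 4/6 ok · (4,3)B 1/4 ok
Row 5: (5,0)A 3/3 ok · (5,1)A 5/5 ok · (5,2)A 3/5 ok · (5,3)B 1/3 ok
Unsatisfied: (1,3) — 1 in total.

1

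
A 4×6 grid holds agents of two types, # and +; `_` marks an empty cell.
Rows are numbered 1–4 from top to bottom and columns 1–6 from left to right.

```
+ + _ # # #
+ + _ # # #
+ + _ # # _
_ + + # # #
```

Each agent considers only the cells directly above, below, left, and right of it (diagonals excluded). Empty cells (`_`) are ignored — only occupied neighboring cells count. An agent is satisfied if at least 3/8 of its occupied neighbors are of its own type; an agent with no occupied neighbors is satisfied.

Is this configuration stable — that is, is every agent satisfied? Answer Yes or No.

Yes

(1,1)+ 2/2 ok
(1,2)+ 2/2 ok
(1,4)# 2/2 ok
(1,5)# 3/3 ok
(1,6)# 2/2 ok
(2,1)+ 3/3 ok
(2,2)+ 3/3 ok
(2,4)# 3/3 ok
(2,5)# 4/4 ok
(2,6)# 2/2 ok
(3,1)+ 2/2 ok
(3,2)+ 3/3 ok
(3,4)# 3/3 ok
(3,5)# 3/3 ok
(4,2)+ 2/2 ok
(4,3)+ 1/2 ok
(4,4)# 2/3 ok
(4,5)# 3/3 ok
(4,6)# 1/1 ok
All meet the threshold, so the configuration is stable.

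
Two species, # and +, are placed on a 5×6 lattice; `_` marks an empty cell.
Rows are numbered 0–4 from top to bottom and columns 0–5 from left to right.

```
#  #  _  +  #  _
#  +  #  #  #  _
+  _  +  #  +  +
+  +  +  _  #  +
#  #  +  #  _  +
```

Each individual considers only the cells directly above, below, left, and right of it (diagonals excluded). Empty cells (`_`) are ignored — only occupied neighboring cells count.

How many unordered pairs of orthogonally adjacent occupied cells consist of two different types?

Scan each occupied cell's neighbors to the right and below so each pair is counted once.
From row 0: 3 unlike of 6 pairs (running 3/6).
From row 1: 5 unlike of 8 pairs (running 8/14).
From row 2: 3 unlike of 7 pairs (running 11/21).
From row 3: 3 unlike of 7 pairs (running 14/28).
From row 4: 2 unlike of 3 pairs (running 16/31).
Total adjacent occupied pairs: 31; unlike-type pairs: 16.

16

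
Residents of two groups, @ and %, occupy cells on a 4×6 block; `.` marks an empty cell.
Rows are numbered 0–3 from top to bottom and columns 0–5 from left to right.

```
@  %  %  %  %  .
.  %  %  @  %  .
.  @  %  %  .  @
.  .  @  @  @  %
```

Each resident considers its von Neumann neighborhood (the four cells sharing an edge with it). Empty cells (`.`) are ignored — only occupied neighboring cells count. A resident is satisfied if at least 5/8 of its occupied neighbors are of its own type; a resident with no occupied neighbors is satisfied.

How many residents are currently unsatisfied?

(0,0)@ 0/1 unhappy
(0,1)% 2/3 ok
(0,2)% 3/3 ok
(0,3)% 2/3 ok
(0,4)% 2/2 ok
(1,1)% 2/3 ok
(1,2)% 3/4 ok
(1,3)@ 0/4 unhappy
(1,4)% 1/2 unhappy
(2,1)@ 0/2 unhappy
(2,2)% 2/4 unhappy
(2,3)% 1/3 unhappy
(2,5)@ 0/1 unhappy
(3,2)@ 1/2 unhappy
(3,3)@ 2/3 ok
(3,4)@ 1/2 unhappy
(3,5)% 0/2 unhappy
Unsatisfied: (0,0), (1,3), (1,4), (2,1), (2,2), (2,3), (2,5), (3,2), (3,4), (3,5) — 10 in total.

10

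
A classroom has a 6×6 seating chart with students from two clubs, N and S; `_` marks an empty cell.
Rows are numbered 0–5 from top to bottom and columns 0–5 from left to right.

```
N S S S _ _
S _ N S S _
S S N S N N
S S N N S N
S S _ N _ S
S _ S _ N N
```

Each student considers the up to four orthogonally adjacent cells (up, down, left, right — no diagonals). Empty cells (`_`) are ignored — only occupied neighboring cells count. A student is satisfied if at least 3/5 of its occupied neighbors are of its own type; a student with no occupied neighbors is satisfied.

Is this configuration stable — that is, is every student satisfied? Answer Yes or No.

No

(0,0)N 0/2 unhappy
(0,1)S 1/2 unhappy
(0,2)S 2/3 ok
(0,3)S 2/2 ok
(1,0)S 1/2 unhappy
(1,2)N 1/3 unhappy
(1,3)S 3/4 ok
(1,4)S 1/2 unhappy
(2,0)S 3/3 ok
(2,1)S 2/3 ok
(2,2)N 2/4 unhappy
(2,3)S 1/4 unhappy
(2,4)N 1/4 unhappy
(2,5)N 2/2 ok
(3,0)S 3/3 ok
(3,1)S 3/4 ok
(3,2)N 2/3 ok
(3,3)N 2/4 unhappy
(3,4)S 0/3 unhappy
(3,5)N 1/3 unhappy
(4,0)S 3/3 ok
(4,1)S 2/2 ok
(4,3)N 1/1 ok
(4,5)S 0/2 unhappy
(5,0)S 1/1 ok
(5,2)S 0/0 ok
(5,4)N 1/1 ok
(5,5)N 1/2 unhappy
For instance (0,0) has only 0/2 same-type neighbors, below 3/5.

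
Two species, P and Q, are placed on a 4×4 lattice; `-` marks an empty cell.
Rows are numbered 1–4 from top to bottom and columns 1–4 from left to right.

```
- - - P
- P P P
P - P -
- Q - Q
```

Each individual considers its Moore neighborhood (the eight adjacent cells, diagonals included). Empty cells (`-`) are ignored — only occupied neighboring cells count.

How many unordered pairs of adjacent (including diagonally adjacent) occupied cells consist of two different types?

3

Scan each occupied cell's neighbors to the right and below (and the two forward diagonals) so each pair is counted once.
From row 1: 0 unlike of 2 pairs (running 0/2).
From row 2: 0 unlike of 6 pairs (running 0/8).
From row 3: 3 unlike of 3 pairs (running 3/11).
Total adjacent occupied pairs: 11; unlike-type pairs: 3.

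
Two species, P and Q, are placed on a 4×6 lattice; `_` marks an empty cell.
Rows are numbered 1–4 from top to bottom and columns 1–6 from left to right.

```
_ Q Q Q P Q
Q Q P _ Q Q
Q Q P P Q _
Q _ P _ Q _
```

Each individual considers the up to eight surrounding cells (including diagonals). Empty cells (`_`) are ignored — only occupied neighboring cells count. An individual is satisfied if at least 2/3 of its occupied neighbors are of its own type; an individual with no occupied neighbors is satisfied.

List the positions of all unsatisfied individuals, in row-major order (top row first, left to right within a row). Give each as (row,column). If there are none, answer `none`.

(1,4), (1,5), (2,3), (3,2), (3,3), (3,4), (4,5)

(1,2)Q 3/4 ✓
(1,3)Q 3/4 ✓
(1,4)Q 2/4 ✗
(1,5)P 0/4 ✗
(1,6)Q 2/3 ✓
(2,1)Q 4/4 ✓
(2,2)Q 5/7 ✓
(2,3)P 2/7 ✗
(2,5)Q 4/6 ✓
(2,6)Q 3/4 ✓
(3,1)Q 4/4 ✓
(3,2)Q 4/7 ✗
(3,3)P 3/5 ✗
(3,4)P 3/6 ✗
(3,5)Q 3/4 ✓
(4,1)Q 2/2 ✓
(4,3)P 2/3 ✓
(4,5)Q 1/2 ✗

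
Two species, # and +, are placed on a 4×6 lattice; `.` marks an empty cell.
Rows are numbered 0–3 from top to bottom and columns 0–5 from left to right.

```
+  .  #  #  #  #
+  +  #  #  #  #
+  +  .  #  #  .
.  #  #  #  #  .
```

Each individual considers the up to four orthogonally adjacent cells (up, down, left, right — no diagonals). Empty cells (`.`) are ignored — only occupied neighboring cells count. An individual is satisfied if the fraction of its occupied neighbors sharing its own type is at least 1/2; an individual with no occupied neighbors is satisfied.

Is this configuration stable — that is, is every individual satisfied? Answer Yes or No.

Yes

(0,0)+ 1/1 ✓
(0,2)# 2/2 ✓
(0,3)# 3/3 ✓
(0,4)# 3/3 ✓
(0,5)# 2/2 ✓
(1,0)+ 3/3 ✓
(1,1)+ 2/3 ✓
(1,2)# 2/3 ✓
(1,3)# 4/4 ✓
(1,4)# 4/4 ✓
(1,5)# 2/2 ✓
(2,0)+ 2/2 ✓
(2,1)+ 2/3 ✓
(2,3)# 3/3 ✓
(2,4)# 3/3 ✓
(3,1)# 1/2 ✓
(3,2)# 2/2 ✓
(3,3)# 3/3 ✓
(3,4)# 2/2 ✓
All meet the threshold, so the configuration is stable.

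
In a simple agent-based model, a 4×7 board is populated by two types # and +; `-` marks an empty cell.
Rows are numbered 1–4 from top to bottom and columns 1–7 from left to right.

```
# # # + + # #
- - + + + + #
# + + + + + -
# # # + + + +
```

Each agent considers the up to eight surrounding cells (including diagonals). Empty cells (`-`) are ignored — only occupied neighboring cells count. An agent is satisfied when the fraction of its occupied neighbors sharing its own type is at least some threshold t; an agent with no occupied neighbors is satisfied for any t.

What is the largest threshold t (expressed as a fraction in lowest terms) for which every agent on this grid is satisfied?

1/5

(1,1)# 1/1
(1,2)# 2/3
(1,3)# 1/4
(1,4)+ 4/5
(1,5)+ 4/5
(1,6)# 2/5
(1,7)# 2/3
(2,3)+ 5/7
(2,4)+ 7/8
(2,5)+ 7/8
(2,6)+ 4/7
(2,7)# 2/4
(3,1)# 2/3
(3,2)+ 2/6
(3,3)+ 5/7
(3,4)+ 7/8
(3,5)+ 8/8
(3,6)+ 6/7
(4,1)# 2/3
(4,2)# 3/5
(4,3)# 1/5
(4,4)+ 4/5
(4,5)+ 5/5
(4,6)+ 4/4
(4,7)+ 2/2
The smallest same-type fraction is 1/5 at (4,3), which reduces to 1/5. Any threshold above that leaves this agent unsatisfied.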